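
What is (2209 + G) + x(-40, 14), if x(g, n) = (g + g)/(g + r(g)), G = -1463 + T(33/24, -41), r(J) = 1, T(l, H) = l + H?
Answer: 221029/312 ≈ 708.43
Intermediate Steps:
T(l, H) = H + l
G = -12021/8 (G = -1463 + (-41 + 33/24) = -1463 + (-41 + 33*(1/24)) = -1463 + (-41 + 11/8) = -1463 - 317/8 = -12021/8 ≈ -1502.6)
x(g, n) = 2*g/(1 + g) (x(g, n) = (g + g)/(g + 1) = (2*g)/(1 + g) = 2*g/(1 + g))
(2209 + G) + x(-40, 14) = (2209 - 12021/8) + 2*(-40)/(1 - 40) = 5651/8 + 2*(-40)/(-39) = 5651/8 + 2*(-40)*(-1/39) = 5651/8 + 80/39 = 221029/312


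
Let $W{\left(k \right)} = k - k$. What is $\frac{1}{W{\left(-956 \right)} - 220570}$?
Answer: $- \frac{1}{220570} \approx -4.5337 \cdot 10^{-6}$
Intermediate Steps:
$W{\left(k \right)} = 0$
$\frac{1}{W{\left(-956 \right)} - 220570} = \frac{1}{0 - 220570} = \frac{1}{-220570} = - \frac{1}{220570}$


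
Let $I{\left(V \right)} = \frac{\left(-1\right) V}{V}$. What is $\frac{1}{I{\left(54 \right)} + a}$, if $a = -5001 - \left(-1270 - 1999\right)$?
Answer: $- \frac{1}{1733} \approx -0.00057703$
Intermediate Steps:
$I{\left(V \right)} = -1$
$a = -1732$ ($a = -5001 - -3269 = -5001 + 3269 = -1732$)
$\frac{1}{I{\left(54 \right)} + a} = \frac{1}{-1 - 1732} = \frac{1}{-1733} = - \frac{1}{1733}$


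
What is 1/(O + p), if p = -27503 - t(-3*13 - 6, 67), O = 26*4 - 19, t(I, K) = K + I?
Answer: -1/27440 ≈ -3.6443e-5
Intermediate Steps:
t(I, K) = I + K
O = 85 (O = 104 - 19 = 85)
p = -27525 (p = -27503 - ((-3*13 - 6) + 67) = -27503 - ((-39 - 6) + 67) = -27503 - (-45 + 67) = -27503 - 1*22 = -27503 - 22 = -27525)
1/(O + p) = 1/(85 - 27525) = 1/(-27440) = -1/27440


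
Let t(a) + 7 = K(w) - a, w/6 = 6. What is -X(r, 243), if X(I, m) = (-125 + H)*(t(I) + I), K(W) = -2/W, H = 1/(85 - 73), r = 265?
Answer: -190373/216 ≈ -881.36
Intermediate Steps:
w = 36 (w = 6*6 = 36)
H = 1/12 ≈ 0.083333
t(a) = -127/18 - a (t(a) = -7 + (-2/36 - a) = -7 + (-2*1/36 - a) = -7 + (-1/18 - a) = -127/18 - a)
X(I, m) = 190373/216 (X(I, m) = (-125 + 1/12)*((-127/18 - I) + I) = -1499/12*(-127/18) = 190373/216)
-X(r, 243) = -1*190373/216 = -190373/216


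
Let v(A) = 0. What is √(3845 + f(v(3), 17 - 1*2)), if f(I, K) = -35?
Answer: √3810 ≈ 61.725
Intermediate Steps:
√(3845 + f(v(3), 17 - 1*2)) = √(3845 - 35) = √3810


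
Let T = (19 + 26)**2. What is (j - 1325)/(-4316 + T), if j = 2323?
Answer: -998/2291 ≈ -0.43562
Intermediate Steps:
T = 2025 (T = 45**2 = 2025)
(j - 1325)/(-4316 + T) = (2323 - 1325)/(-4316 + 2025) = 998/(-2291) = 998*(-1/2291) = -998/2291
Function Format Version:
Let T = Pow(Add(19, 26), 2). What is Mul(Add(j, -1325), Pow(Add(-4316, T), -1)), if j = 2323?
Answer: Rational(-998, 2291) ≈ -0.43562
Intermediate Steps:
T = 2025 (T = Pow(45, 2) = 2025)
Mul(Add(j, -1325), Pow(Add(-4316, T), -1)) = Mul(Add(2323, -1325), Pow(Add(-4316, 2025), -1)) = Mul(998, Pow(-2291, -1)) = Mul(998, Rational(-1, 2291)) = Rational(-998, 2291)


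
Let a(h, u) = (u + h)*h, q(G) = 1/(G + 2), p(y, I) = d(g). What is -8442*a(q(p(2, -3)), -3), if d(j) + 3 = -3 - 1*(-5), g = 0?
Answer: 16884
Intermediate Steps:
d(j) = -1 (d(j) = -3 + (-3 - 1*(-5)) = -3 + (-3 + 5) = -3 + 2 = -1)
p(y, I) = -1
q(G) = 1/(2 + G)
a(h, u) = h*(h + u) (a(h, u) = (h + u)*h = h*(h + u))
-8442*a(q(p(2, -3)), -3) = -8442*(1/(2 - 1) - 3)/(2 - 1) = -8442*(1/1 - 3)/1 = -8442*(1 - 3) = -8442*(-2) = 16884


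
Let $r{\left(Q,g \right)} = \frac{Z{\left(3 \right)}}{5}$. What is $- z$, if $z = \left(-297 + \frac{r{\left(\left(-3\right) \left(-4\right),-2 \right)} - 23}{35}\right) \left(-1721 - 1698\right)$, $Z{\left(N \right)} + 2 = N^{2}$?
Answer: $- \frac{178071777}{175} \approx -1.0176 \cdot 10^{6}$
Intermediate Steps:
$Z{\left(N \right)} = -2 + N^{2}$
$r{\left(Q,g \right)} = \frac{7}{5}$ ($r{\left(Q,g \right)} = \frac{-2 + 3^{2}}{5} = \left(-2 + 9\right) \frac{1}{5} = 7 \cdot \frac{1}{5} = \frac{7}{5}$)
$z = \frac{178071777}{175}$ ($z = \left(-297 + \frac{\frac{7}{5} - 23}{35}\right) \left(-1721 - 1698\right) = \left(-297 - \frac{108}{175}\right) \left(-3419\right) = \left(- \frac{52083}{175}\right) \left(-3419\right) = \frac{178071777}{175} \approx 1.0176 \cdot 10^{6}$)
$- z = \left(-1\right) \frac{178071777}{175} = - \frac{178071777}{175}$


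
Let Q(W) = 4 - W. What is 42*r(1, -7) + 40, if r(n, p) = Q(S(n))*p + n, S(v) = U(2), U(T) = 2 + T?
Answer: 82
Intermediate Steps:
S(v) = 4 (S(v) = 2 + 2 = 4)
r(n, p) = n (r(n, p) = (4 - 1*4)*p + n = (4 - 4)*p + n = 0*p + n = 0 + n = n)
42*r(1, -7) + 40 = 42*1 + 40 = 42 + 40 = 82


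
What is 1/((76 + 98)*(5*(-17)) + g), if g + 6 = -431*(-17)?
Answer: -1/7469 ≈ -0.00013389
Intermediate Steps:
g = 7321 (g = -6 - 431*(-17) = -6 + 7327 = 7321)
1/((76 + 98)*(5*(-17)) + g) = 1/((76 + 98)*(5*(-17)) + 7321) = 1/(174*(-85) + 7321) = 1/(-14790 + 7321) = 1/(-7469) = -1/7469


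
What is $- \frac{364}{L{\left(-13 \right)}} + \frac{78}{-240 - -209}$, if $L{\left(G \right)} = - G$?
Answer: $- \frac{946}{31} \approx -30.516$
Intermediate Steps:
$- \frac{364}{L{\left(-13 \right)}} + \frac{78}{-240 - -209} = - \frac{364}{\left(-1\right) \left(-13\right)} + \frac{78}{-240 - -209} = - \frac{364}{13} + \frac{78}{-240 + 209} = \left(-364\right) \frac{1}{13} + \frac{78}{-31} = -28 + 78 \left(- \frac{1}{31}\right) = -28 - \frac{78}{31} = - \frac{946}{31}$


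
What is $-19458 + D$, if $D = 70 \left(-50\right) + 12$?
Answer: $-22946$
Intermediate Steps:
$D = -3488$ ($D = -3500 + 12 = -3488$)
$-19458 + D = -19458 - 3488 = -22946$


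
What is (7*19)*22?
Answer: 2926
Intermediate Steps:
(7*19)*22 = 133*22 = 2926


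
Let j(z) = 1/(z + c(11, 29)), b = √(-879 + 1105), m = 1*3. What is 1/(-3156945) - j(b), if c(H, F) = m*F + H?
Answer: -51564998/4934305035 + √226/9378 ≈ -0.0088473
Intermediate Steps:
m = 3
c(H, F) = H + 3*F (c(H, F) = 3*F + H = H + 3*F)
b = √226 ≈ 15.033
j(z) = 1/(98 + z) (j(z) = 1/(z + (11 + 3*29)) = 1/(z + (11 + 87)) = 1/(z + 98) = 1/(98 + z))
1/(-3156945) - j(b) = 1/(-3156945) - 1/(98 + √226) = -1/3156945 - 1/(98 + √226)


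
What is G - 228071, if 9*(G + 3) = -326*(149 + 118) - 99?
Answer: -713269/3 ≈ -2.3776e+5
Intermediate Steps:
G = -29056/3 (G = -3 + (-326*(149 + 118) - 99)/9 = -3 + (-326*267 - 99)/9 = -3 + (-87042 - 99)/9 = -3 + (⅑)*(-87141) = -3 - 29047/3 = -29056/3 ≈ -9685.3)
G - 228071 = -29056/3 - 228071 = -713269/3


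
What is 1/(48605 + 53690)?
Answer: 1/102295 ≈ 9.7756e-6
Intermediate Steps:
1/(48605 + 53690) = 1/102295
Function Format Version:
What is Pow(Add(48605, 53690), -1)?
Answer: Rational(1, 102295) ≈ 9.7756e-6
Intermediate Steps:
Pow(Add(48605, 53690), -1) = Pow(102295, -1) = Rational(1, 102295)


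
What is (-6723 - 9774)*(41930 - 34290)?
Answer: -126037080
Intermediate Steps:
(-6723 - 9774)*(41930 - 34290) = -16497*7640 = -126037080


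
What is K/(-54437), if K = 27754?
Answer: -27754/54437 ≈ -0.50984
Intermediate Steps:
K/(-54437) = 27754/(-54437) = 27754*(-1/54437) = -27754/54437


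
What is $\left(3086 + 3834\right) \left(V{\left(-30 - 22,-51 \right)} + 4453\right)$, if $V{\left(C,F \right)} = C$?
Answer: $30454920$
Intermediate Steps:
$\left(3086 + 3834\right) \left(V{\left(-30 - 22,-51 \right)} + 4453\right) = \left(3086 + 3834\right) \left(\left(-30 - 22\right) + 4453\right) = 6920 \left(-52 + 4453\right) = 6920 \cdot 4401 = 30454920$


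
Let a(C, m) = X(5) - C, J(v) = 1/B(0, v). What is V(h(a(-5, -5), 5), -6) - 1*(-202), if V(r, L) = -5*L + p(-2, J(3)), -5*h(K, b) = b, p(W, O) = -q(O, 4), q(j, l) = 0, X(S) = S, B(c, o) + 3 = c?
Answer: 232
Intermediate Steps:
B(c, o) = -3 + c
J(v) = -⅓ (J(v) = 1/(-3 + 0) = 1/(-3) = -⅓)
p(W, O) = 0 (p(W, O) = -1*0 = 0)
a(C, m) = 5 - C
h(K, b) = -b/5
V(r, L) = -5*L (V(r, L) = -5*L + 0 = -5*L)
V(h(a(-5, -5), 5), -6) - 1*(-202) = -5*(-6) - 1*(-202) = 30 + 202 = 232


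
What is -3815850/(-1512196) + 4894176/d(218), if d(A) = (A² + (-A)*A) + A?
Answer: 1850446306449/82414682 ≈ 22453.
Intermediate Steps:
d(A) = A (d(A) = (A² - A²) + A = 0 + A = A)
-3815850/(-1512196) + 4894176/d(218) = -3815850/(-1512196) + 4894176/218 = -3815850*(-1/1512196) + 4894176*(1/218) = 1907925/756098 + 2447088/109 = 1850446306449/82414682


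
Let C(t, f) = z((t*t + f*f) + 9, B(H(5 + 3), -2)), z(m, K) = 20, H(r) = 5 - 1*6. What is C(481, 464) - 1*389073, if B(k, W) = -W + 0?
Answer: -389053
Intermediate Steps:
H(r) = -1 (H(r) = 5 - 6 = -1)
B(k, W) = -W
C(t, f) = 20
C(481, 464) - 1*389073 = 20 - 1*389073 = 20 - 389073 = -389053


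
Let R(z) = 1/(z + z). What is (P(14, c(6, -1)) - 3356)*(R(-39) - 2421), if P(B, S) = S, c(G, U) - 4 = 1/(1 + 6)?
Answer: 210987117/26 ≈ 8.1149e+6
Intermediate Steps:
c(G, U) = 29/7 (c(G, U) = 4 + 1/(1 + 6) = 4 + 1/7 = 4 + ⅐ = 29/7)
R(z) = 1/(2*z)
(P(14, c(6, -1)) - 3356)*(R(-39) - 2421) = (29/7 - 3356)*((½)/(-39) - 2421) = -23463*((½)*(-1/39) - 2421)/7 = -23463*(-1/78 - 2421)/7 = -23463/7*(-188839/78) = 210987117/26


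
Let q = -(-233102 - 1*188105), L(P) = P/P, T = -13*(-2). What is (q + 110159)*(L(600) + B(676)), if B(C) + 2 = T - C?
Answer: -345919266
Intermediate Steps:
T = 26
B(C) = 24 - C (B(C) = -2 + (26 - C) = 24 - C)
L(P) = 1
q = 421207 (q = -(-233102 - 188105) = -1*(-421207) = 421207)
(q + 110159)*(L(600) + B(676)) = (421207 + 110159)*(1 + (24 - 1*676)) = 531366*(1 + (24 - 676)) = 531366*(1 - 652) = 531366*(-651) = -345919266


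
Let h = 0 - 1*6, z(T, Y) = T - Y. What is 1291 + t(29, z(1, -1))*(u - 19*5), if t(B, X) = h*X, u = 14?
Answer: 2263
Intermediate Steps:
h = -6 (h = 0 - 6 = -6)
t(B, X) = -6*X
1291 + t(29, z(1, -1))*(u - 19*5) = 1291 + (-6*(1 - 1*(-1)))*(14 - 19*5) = 1291 + (-6*(1 + 1))*(14 - 95) = 1291 - 6*2*(-81) = 1291 - 12*(-81) = 1291 + 972 = 2263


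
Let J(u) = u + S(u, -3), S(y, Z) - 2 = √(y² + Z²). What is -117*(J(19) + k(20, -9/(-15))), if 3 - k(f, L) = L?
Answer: -13689/5 - 117*√370 ≈ -4988.3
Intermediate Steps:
k(f, L) = 3 - L
S(y, Z) = 2 + √(Z² + y²) (S(y, Z) = 2 + √(y² + Z²) = 2 + √(Z² + y²))
J(u) = 2 + u + √(9 + u²) (J(u) = u + (2 + √((-3)² + u²)) = u + (2 + √(9 + u²)) = 2 + u + √(9 + u²))
-117*(J(19) + k(20, -9/(-15))) = -117*((2 + 19 + √(9 + 19²)) + (3 - (-9)/(-15))) = -117*((2 + 19 + √(9 + 361)) + (3 - (-9)*(-1)/15)) = -117*((2 + 19 + √370) + (3 - 1*⅗)) = -117*((21 + √370) + (3 - ⅗)) = -117*((21 + √370) + 12/5) = -117*(117/5 + √370) = -13689/5 - 117*√370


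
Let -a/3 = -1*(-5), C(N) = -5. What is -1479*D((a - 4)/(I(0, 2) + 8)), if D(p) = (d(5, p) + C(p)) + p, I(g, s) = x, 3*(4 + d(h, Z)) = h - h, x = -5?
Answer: 22678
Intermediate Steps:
d(h, Z) = -4 (d(h, Z) = -4 + (h - h)/3 = -4 + (⅓)*0 = -4 + 0 = -4)
I(g, s) = -5
a = -15 (a = -(-3)*(-5) = -3*5 = -15)
D(p) = -9 + p (D(p) = (-4 - 5) + p = -9 + p)
-1479*D((a - 4)/(I(0, 2) + 8)) = -1479*(-9 + (-15 - 4)/(-5 + 8)) = -1479*(-9 - 19/3) = -1479*(-46/3) = 22678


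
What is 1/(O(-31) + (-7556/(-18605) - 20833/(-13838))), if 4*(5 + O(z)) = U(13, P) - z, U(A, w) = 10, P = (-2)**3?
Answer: 514911980/3687603681 ≈ 0.13963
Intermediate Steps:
P = -8
O(z) = -5/2 - z/4 (O(z) = -5 + (10 - z)/4 = -5 + (5/2 - z/4) = -5/2 - z/4)
1/(O(-31) + (-7556/(-18605) - 20833/(-13838))) = 1/((-5/2 - 1/4*(-31)) + (-7556/(-18605) - 20833/(-13838))) = 1/((-5/2 + 31/4) + (-7556*(-1/18605) - 20833*(-1/13838))) = 1/(21/4 + (7556/18605 + 20833/13838)) = 1/(21/4 + 492157893/257455990) = 1/(3687603681/514911980) = 514911980/3687603681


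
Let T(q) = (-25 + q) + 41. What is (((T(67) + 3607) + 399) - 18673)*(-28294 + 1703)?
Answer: 387803144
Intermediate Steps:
T(q) = 16 + q
(((T(67) + 3607) + 399) - 18673)*(-28294 + 1703) = ((((16 + 67) + 3607) + 399) - 18673)*(-28294 + 1703) = (((83 + 3607) + 399) - 18673)*(-26591) = ((3690 + 399) - 18673)*(-26591) = (4089 - 18673)*(-26591) = -14584*(-26591) = 387803144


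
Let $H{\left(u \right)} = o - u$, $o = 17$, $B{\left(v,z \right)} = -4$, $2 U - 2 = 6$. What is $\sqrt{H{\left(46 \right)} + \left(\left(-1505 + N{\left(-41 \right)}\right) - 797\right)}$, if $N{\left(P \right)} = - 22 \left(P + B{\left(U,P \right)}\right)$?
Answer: $3 i \sqrt{149} \approx 36.62 i$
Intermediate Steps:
$U = 4$ ($U = 1 + \frac{1}{2} \cdot 6 = 1 + 3 = 4$)
$N{\left(P \right)} = 88 - 22 P$ ($N{\left(P \right)} = - 22 \left(P - 4\right) = - 22 \left(-4 + P\right) = 88 - 22 P$)
$H{\left(u \right)} = 17 - u$
$\sqrt{H{\left(46 \right)} + \left(\left(-1505 + N{\left(-41 \right)}\right) - 797\right)} = \sqrt{\left(17 - 46\right) + \left(\left(-1505 + \left(88 - -902\right)\right) - 797\right)} = \sqrt{\left(17 - 46\right) + \left(\left(-1505 + \left(88 + 902\right)\right) - 797\right)} = \sqrt{-29 + \left(\left(-1505 + 990\right) - 797\right)} = \sqrt{-29 - 1312} = \sqrt{-1341} = 3 i \sqrt{149}$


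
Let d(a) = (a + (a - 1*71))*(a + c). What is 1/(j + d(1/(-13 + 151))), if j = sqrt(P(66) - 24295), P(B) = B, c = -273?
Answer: 439255463697/8512673983100038 - 22667121*I*sqrt(24229)/8512673983100038 ≈ 5.16e-5 - 4.1447e-7*I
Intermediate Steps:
j = I*sqrt(24229) (j = sqrt(66 - 24295) = sqrt(-24229) = I*sqrt(24229) ≈ 155.66*I)
d(a) = (-273 + a)*(-71 + 2*a) (d(a) = (a + (a - 1*71))*(a - 273) = (a + (a - 71))*(-273 + a) = (a + (-71 + a))*(-273 + a) = (-71 + 2*a)*(-273 + a) = (-273 + a)*(-71 + 2*a))
1/(j + d(1/(-13 + 151))) = 1/(I*sqrt(24229) + (19383 - 617/(-13 + 151) + 2*(1/(-13 + 151))**2)) = 1/(I*sqrt(24229) + (19383 - 617/138 + 2*(1/138)**2)) = 1/(I*sqrt(24229) + (19383 - 617*1/138 + 2*(1/138)**2)) = 1/(I*sqrt(24229) + (19383 - 617/138 + 2*(1/19044))) = 1/(I*sqrt(24229) + (19383 - 617/138 + 1/9522)) = 1/(I*sqrt(24229) + 92261177/4761) = 1/(92261177/4761 + I*sqrt(24229))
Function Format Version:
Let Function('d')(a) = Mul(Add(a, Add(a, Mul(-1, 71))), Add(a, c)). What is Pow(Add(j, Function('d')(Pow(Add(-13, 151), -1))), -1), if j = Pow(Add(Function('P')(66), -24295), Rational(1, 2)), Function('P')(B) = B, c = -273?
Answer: Add(Rational(439255463697, 8512673983100038), Mul(Rational(-22667121, 8512673983100038), I, Pow(24229, Rational(1, 2)))) ≈ Add(5.1600e-5, Mul(-4.1447e-7, I))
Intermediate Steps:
j = Mul(I, Pow(24229, Rational(1, 2))) (j = Pow(Add(66, -24295), Rational(1, 2)) = Pow(-24229, Rational(1, 2)) = Mul(I, Pow(24229, Rational(1, 2))) ≈ Mul(155.66, I))
Function('d')(a) = Mul(Add(-273, a), Add(-71, Mul(2, a))) (Function('d')(a) = Mul(Add(a, Add(a, Mul(-1, 71))), Add(a, -273)) = Mul(Add(a, Add(a, -71)), Add(-273, a)) = Mul(Add(a, Add(-71, a)), Add(-273, a)) = Mul(Add(-71, Mul(2, a)), Add(-273, a)) = Mul(Add(-273, a), Add(-71, Mul(2, a))))
Pow(Add(j, Function('d')(Pow(Add(-13, 151), -1))), -1) = Pow(Add(Mul(I, Pow(24229, Rational(1, 2))), Add(19383, Mul(-617, Pow(Add(-13, 151), -1)), Mul(2, Pow(Pow(Add(-13, 151), -1), 2)))), -1) = Pow(Add(Mul(I, Pow(24229, Rational(1, 2))), Add(19383, Mul(-617, Pow(138, -1)), Mul(2, Pow(Pow(138, -1), 2)))), -1) = Pow(Add(Mul(I, Pow(24229, Rational(1, 2))), Add(19383, Mul(-617, Rational(1, 138)), Mul(2, Pow(Rational(1, 138), 2)))), -1) = Pow(Add(Mul(I, Pow(24229, Rational(1, 2))), Add(19383, Rational(-617, 138), Mul(2, Rational(1, 19044)))), -1) = Pow(Add(Mul(I, Pow(24229, Rational(1, 2))), Add(19383, Rational(-617, 138), Rational(1, 9522))), -1) = Pow(Add(Mul(I, Pow(24229, Rational(1, 2))), Rational(92261177, 4761)), -1) = Pow(Add(Rational(92261177, 4761), Mul(I, Pow(24229, Rational(1, 2)))), -1)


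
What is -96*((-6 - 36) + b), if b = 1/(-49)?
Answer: 197664/49 ≈ 4034.0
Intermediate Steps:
b = -1/49 ≈ -0.020408
-96*((-6 - 36) + b) = -96*((-6 - 36) - 1/49) = -96*(-42 - 1/49) = -96*(-2059/49) = 197664/49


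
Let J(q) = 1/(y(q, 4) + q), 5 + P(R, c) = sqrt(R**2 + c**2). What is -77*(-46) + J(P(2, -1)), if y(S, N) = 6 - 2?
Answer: 14169/4 + sqrt(5)/4 ≈ 3542.8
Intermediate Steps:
y(S, N) = 4
P(R, c) = -5 + sqrt(R**2 + c**2)
J(q) = 1/(4 + q)
-77*(-46) + J(P(2, -1)) = -77*(-46) + 1/(4 + (-5 + sqrt(2**2 + (-1)**2))) = 3542 + 1/(4 + (-5 + sqrt(4 + 1))) = 3542 + 1/(4 + (-5 + sqrt(5))) = 3542 + 1/(-1 + sqrt(5))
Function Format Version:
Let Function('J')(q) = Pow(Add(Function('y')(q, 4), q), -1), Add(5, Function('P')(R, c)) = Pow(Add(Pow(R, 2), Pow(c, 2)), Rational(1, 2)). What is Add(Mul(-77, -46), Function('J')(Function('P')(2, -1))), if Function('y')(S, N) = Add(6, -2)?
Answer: Add(Rational(14169, 4), Mul(Rational(1, 4), Pow(5, Rational(1, 2)))) ≈ 3542.8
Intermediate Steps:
Function('y')(S, N) = 4
Function('P')(R, c) = Add(-5, Pow(Add(Pow(R, 2), Pow(c, 2)), Rational(1, 2)))
Function('J')(q) = Pow(Add(4, q), -1)
Add(Mul(-77, -46), Function('J')(Function('P')(2, -1))) = Add(Mul(-77, -46), Pow(Add(4, Add(-5, Pow(Add(Pow(2, 2), Pow(-1, 2)), Rational(1, 2)))), -1)) = Add(3542, Pow(Add(4, Add(-5, Pow(Add(4, 1), Rational(1, 2)))), -1)) = Add(3542, Pow(Add(4, Add(-5, Pow(5, Rational(1, 2)))), -1)) = Add(3542, Pow(Add(-1, Pow(5, Rational(1, 2))), -1))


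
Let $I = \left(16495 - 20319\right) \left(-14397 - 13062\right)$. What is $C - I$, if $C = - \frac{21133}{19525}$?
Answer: $- \frac{2050187813533}{19525} \approx -1.05 \cdot 10^{8}$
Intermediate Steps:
$C = - \frac{21133}{19525}$ ($C = \left(-21133\right) \frac{1}{19525} = - \frac{21133}{19525} \approx -1.0824$)
$I = 105003216$ ($I = \left(-3824\right) \left(-27459\right) = 105003216$)
$C - I = - \frac{21133}{19525} - 105003216 = - \frac{2050187813533}{19525}$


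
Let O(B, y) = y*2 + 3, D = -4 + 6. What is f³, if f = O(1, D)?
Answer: 343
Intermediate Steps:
D = 2
O(B, y) = 3 + 2*y (O(B, y) = 2*y + 3 = 3 + 2*y)
f = 7 (f = 3 + 2*2 = 3 + 4 = 7)
f³ = 7³ = 343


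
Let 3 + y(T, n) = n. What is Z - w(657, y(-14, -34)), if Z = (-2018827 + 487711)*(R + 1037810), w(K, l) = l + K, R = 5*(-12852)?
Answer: -1490617982420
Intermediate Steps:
y(T, n) = -3 + n
R = -64260
w(K, l) = K + l
Z = -1490617981800 (Z = (-2018827 + 487711)*(-64260 + 1037810) = -1531116*973550 = -1490617981800)
Z - w(657, y(-14, -34)) = -1490617981800 - (657 + (-3 - 34)) = -1490617981800 - (657 - 37) = -1490617981800 - 1*620 = -1490617981800 - 620 = -1490617982420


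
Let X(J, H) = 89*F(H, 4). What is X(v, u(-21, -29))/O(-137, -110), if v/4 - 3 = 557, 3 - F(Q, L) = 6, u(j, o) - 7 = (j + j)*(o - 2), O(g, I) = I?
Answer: 267/110 ≈ 2.4273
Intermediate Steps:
u(j, o) = 7 + 2*j*(-2 + o) (u(j, o) = 7 + (j + j)*(o - 2) = 7 + (2*j)*(-2 + o) = 7 + 2*j*(-2 + o))
F(Q, L) = -3 (F(Q, L) = 3 - 1*6 = 3 - 6 = -3)
v = 2240 (v = 12 + 4*557 = 12 + 2228 = 2240)
X(J, H) = -267 (X(J, H) = 89*(-3) = -267)
X(v, u(-21, -29))/O(-137, -110) = -267/(-110) = -267*(-1/110) = 267/110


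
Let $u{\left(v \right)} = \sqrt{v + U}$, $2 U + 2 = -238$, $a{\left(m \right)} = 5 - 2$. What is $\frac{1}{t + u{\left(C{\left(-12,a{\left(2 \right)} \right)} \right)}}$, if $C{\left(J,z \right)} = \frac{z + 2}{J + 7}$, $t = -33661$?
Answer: $- \frac{33661}{1133063042} - \frac{11 i}{1133063042} \approx -2.9708 \cdot 10^{-5} - 9.7082 \cdot 10^{-9} i$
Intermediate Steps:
$a{\left(m \right)} = 3$ ($a{\left(m \right)} = 5 - 2 = 3$)
$C{\left(J,z \right)} = \frac{2 + z}{7 + J}$
$U = -120$ ($U = -1 + \frac{1}{2} \left(-238\right) = -1 - 119 = -120$)
$u{\left(v \right)} = \sqrt{-120 + v}$ ($u{\left(v \right)} = \sqrt{v - 120} = \sqrt{-120 + v}$)
$\frac{1}{t + u{\left(C{\left(-12,a{\left(2 \right)} \right)} \right)}} = \frac{1}{-33661 + \sqrt{-120 + \frac{2 + 3}{7 - 12}}} = \frac{1}{-33661 + \sqrt{-120 + \frac{1}{-5} \cdot 5}} = \frac{1}{-33661 + \sqrt{-120 - 1}} = \frac{1}{-33661 + \sqrt{-121}} = \frac{1}{-33661 + 11 i} = \frac{-33661 - 11 i}{1133063042}$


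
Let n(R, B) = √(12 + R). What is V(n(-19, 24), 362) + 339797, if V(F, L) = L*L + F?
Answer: 470841 + I*√7 ≈ 4.7084e+5 + 2.6458*I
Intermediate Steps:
V(F, L) = F + L² (V(F, L) = L² + F = F + L²)
V(n(-19, 24), 362) + 339797 = (√(12 - 19) + 362²) + 339797 = (√(-7) + 131044) + 339797 = (I*√7 + 131044) + 339797 = (131044 + I*√7) + 339797 = 470841 + I*√7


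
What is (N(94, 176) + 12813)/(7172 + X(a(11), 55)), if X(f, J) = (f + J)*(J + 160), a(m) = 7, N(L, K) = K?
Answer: 12989/20502 ≈ 0.63355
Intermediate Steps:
X(f, J) = (160 + J)*(J + f) (X(f, J) = (J + f)*(160 + J) = (160 + J)*(J + f))
(N(94, 176) + 12813)/(7172 + X(a(11), 55)) = (176 + 12813)/(7172 + (55² + 160*55 + 160*7 + 55*7)) = 12989/(7172 + (3025 + 8800 + 1120 + 385)) = 12989/(7172 + 13330) = 12989/20502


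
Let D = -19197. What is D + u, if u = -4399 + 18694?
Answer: -4902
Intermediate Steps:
u = 14295
D + u = -19197 + 14295 = -4902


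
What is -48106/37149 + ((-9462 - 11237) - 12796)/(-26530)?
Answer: -912755/28158942 ≈ -0.032414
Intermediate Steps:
-48106/37149 + ((-9462 - 11237) - 12796)/(-26530) = -48106*1/37149 + (-20699 - 12796)*(-1/26530) = -48106/37149 - 33495*(-1/26530) = -48106/37149 + 957/758 = -912755/28158942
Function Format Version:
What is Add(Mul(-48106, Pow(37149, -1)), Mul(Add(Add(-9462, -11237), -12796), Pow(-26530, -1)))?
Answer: Rational(-912755, 28158942) ≈ -0.032414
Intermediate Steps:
Add(Mul(-48106, Pow(37149, -1)), Mul(Add(Add(-9462, -11237), -12796), Pow(-26530, -1))) = Add(Mul(-48106, Rational(1, 37149)), Mul(Add(-20699, -12796), Rational(-1, 26530))) = Add(Rational(-48106, 37149), Mul(-33495, Rational(-1, 26530))) = Add(Rational(-48106, 37149), Rational(957, 758)) = Rational(-912755, 28158942)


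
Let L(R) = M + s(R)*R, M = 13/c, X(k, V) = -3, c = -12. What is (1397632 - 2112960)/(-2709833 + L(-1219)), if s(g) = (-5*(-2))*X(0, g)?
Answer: 8583936/32079169 ≈ 0.26759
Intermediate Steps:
M = -13/12 (M = 13/(-12) = 13*(-1/12) = -13/12 ≈ -1.0833)
s(g) = -30 (s(g) = -5*(-2)*(-3) = 10*(-3) = -30)
L(R) = -13/12 - 30*R
(1397632 - 2112960)/(-2709833 + L(-1219)) = (1397632 - 2112960)/(-2709833 + (-13/12 - 30*(-1219))) = -715328/(-2709833 + (-13/12 + 36570)) = -715328/(-2709833 + 438827/12) = -715328/(-32079169/12) = -715328*(-12/32079169) = 8583936/32079169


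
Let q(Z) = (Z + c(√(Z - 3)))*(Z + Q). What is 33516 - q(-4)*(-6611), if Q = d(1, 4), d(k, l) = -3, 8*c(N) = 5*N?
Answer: 218624 - 231385*I*√7/8 ≈ 2.1862e+5 - 76523.0*I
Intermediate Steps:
c(N) = 5*N/8 (c(N) = (5*N)/8 = 5*N/8)
Q = -3
q(Z) = (-3 + Z)*(Z + 5*√(-3 + Z)/8) (q(Z) = (Z + 5*√(Z - 3)/8)*(Z - 3) = (Z + 5*√(-3 + Z)/8)*(-3 + Z) = (-3 + Z)*(Z + 5*√(-3 + Z)/8))
33516 - q(-4)*(-6611) = 33516 - ((-4)² - 3*(-4) - 15*√(-3 - 4)/8 + (5/8)*(-4)*√(-3 - 4))*(-6611) = 33516 - (16 + 12 - 15*I*√7/8 + (5/8)*(-4)*√(-7))*(-6611) = 33516 - (16 + 12 - 15*I*√7/8 + (5/8)*(-4)*(I*√7))*(-6611) = 33516 - (16 + 12 - 15*I*√7/8 - 5*I*√7/2)*(-6611) = 33516 - (28 - 35*I*√7/8)*(-6611) = 33516 - (-185108 + 231385*I*√7/8) = 33516 + (185108 - 231385*I*√7/8) = 218624 - 231385*I*√7/8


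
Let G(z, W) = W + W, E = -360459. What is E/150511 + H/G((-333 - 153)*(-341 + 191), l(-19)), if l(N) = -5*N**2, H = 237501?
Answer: -37047770001/543344710 ≈ -68.185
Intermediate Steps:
G(z, W) = 2*W
E/150511 + H/G((-333 - 153)*(-341 + 191), l(-19)) = -360459/150511 + 237501/((2*(-5*(-19)**2))) = -360459*1/150511 + 237501/((2*(-5*361))) = -360459/150511 + 237501/((2*(-1805))) = -360459/150511 + 237501/(-3610) = -360459/150511 + 237501*(-1/3610) = -360459/150511 - 237501/3610 = -37047770001/543344710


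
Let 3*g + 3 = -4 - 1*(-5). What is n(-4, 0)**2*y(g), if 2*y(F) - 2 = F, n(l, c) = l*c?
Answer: 0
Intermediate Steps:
n(l, c) = c*l
g = -2/3 (g = -1 + (-4 - 1*(-5))/3 = -1 + (-4 + 5)/3 = -1 + (1/3)*1 = -1 + 1/3 = -2/3 ≈ -0.66667)
y(F) = 1 + F/2
n(-4, 0)**2*y(g) = (0*(-4))**2*(1 + (1/2)*(-2/3)) = 0**2*(1 - 1/3) = 0*(2/3) = 0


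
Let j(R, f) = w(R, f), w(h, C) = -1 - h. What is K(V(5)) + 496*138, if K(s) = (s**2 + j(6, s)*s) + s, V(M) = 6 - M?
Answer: 68443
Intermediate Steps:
j(R, f) = -1 - R
K(s) = s**2 - 6*s (K(s) = (s**2 + (-1 - 1*6)*s) + s = (s**2 + (-1 - 6)*s) + s = (s**2 - 7*s) + s = s**2 - 6*s)
K(V(5)) + 496*138 = (6 - 1*5)*(-6 + (6 - 1*5)) + 496*138 = (6 - 5)*(-6 + (6 - 5)) + 68448 = 1*(-6 + 1) + 68448 = 1*(-5) + 68448 = -5 + 68448 = 68443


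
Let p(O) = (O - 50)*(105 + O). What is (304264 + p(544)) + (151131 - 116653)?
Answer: 659348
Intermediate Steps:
p(O) = (-50 + O)*(105 + O)
(304264 + p(544)) + (151131 - 116653) = (304264 + (-5250 + 544² + 55*544)) + (151131 - 116653) = (304264 + (-5250 + 295936 + 29920)) + 34478 = (304264 + 320606) + 34478 = 624870 + 34478 = 659348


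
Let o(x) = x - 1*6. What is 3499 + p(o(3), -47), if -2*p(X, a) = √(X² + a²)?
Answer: 3499 - √2218/2 ≈ 3475.5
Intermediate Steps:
o(x) = -6 + x (o(x) = x - 6 = -6 + x)
p(X, a) = -√(X² + a²)/2
3499 + p(o(3), -47) = 3499 - √((-6 + 3)² + (-47)²)/2 = 3499 - √((-3)² + 2209)/2 = 3499 - √(9 + 2209)/2 = 3499 - √2218/2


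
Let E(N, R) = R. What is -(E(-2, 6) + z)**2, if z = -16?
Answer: -100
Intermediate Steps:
-(E(-2, 6) + z)**2 = -(6 - 16)**2 = -1*(-10)**2 = -1*100 = -100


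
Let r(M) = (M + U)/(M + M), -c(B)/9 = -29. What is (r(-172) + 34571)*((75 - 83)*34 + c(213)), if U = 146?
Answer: -65408475/172 ≈ -3.8028e+5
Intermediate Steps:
c(B) = 261 (c(B) = -9*(-29) = 261)
r(M) = (146 + M)/(2*M) (r(M) = (M + 146)/(M + M) = (146 + M)/((2*M)) = (146 + M)*(1/(2*M)) = (146 + M)/(2*M))
(r(-172) + 34571)*((75 - 83)*34 + c(213)) = ((½)*(146 - 172)/(-172) + 34571)*((75 - 83)*34 + 261) = ((½)*(-1/172)*(-26) + 34571)*(-8*34 + 261) = (13/172 + 34571)*(-272 + 261) = (5946225/172)*(-11) = -65408475/172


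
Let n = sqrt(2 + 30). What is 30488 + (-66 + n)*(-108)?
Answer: 37616 - 432*sqrt(2) ≈ 37005.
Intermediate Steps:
n = 4*sqrt(2) (n = sqrt(32) = 4*sqrt(2) ≈ 5.6569)
30488 + (-66 + n)*(-108) = 30488 + (-66 + 4*sqrt(2))*(-108) = 30488 + (7128 - 432*sqrt(2)) = 37616 - 432*sqrt(2)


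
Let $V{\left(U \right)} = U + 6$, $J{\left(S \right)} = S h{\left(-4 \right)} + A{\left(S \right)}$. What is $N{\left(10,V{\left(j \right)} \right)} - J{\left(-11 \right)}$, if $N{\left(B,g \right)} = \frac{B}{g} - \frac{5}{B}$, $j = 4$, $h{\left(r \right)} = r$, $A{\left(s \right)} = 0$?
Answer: $- \frac{87}{2} \approx -43.5$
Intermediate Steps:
$J{\left(S \right)} = - 4 S$ ($J{\left(S \right)} = S \left(-4\right) + 0 = - 4 S + 0 = - 4 S$)
$V{\left(U \right)} = 6 + U$
$N{\left(B,g \right)} = - \frac{5}{B} + \frac{B}{g}$
$N{\left(10,V{\left(j \right)} \right)} - J{\left(-11 \right)} = \left(- \frac{5}{10} + \frac{10}{6 + 4}\right) - \left(-4\right) \left(-11\right) = \left(\left(-5\right) \frac{1}{10} + \frac{10}{10}\right) - 44 = \left(- \frac{1}{2} + 10 \cdot \frac{1}{10}\right) - 44 = \left(- \frac{1}{2} + 1\right) - 44 = \frac{1}{2} - 44 = - \frac{87}{2}$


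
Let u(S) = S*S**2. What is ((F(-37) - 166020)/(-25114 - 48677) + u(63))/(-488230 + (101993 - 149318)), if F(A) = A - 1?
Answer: -3690276847/7903827801 ≈ -0.46690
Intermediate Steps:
F(A) = -1 + A
u(S) = S**3
((F(-37) - 166020)/(-25114 - 48677) + u(63))/(-488230 + (101993 - 149318)) = (((-1 - 37) - 166020)/(-25114 - 48677) + 63**3)/(-488230 + (101993 - 149318)) = ((-38 - 166020)/(-73791) + 250047)/(-488230 - 47325) = (-166058*(-1/73791) + 250047)/(-535555) = (166058/73791 + 250047)*(-1/535555) = (18451384235/73791)*(-1/535555) = -3690276847/7903827801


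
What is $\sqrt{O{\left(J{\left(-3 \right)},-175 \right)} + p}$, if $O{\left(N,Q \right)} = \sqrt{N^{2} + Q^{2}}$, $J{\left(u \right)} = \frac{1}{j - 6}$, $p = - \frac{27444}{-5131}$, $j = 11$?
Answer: $\frac{\sqrt{3520379100 + 131635805 \sqrt{765626}}}{25655} \approx 13.429$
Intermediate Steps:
$p = \frac{27444}{5131}$ ($p = \left(-27444\right) \left(- \frac{1}{5131}\right) = \frac{27444}{5131} \approx 5.3487$)
$J{\left(u \right)} = \frac{1}{5}$ ($J{\left(u \right)} = \frac{1}{11 - 6} = \frac{1}{5}$)
$\sqrt{O{\left(J{\left(-3 \right)},-175 \right)} + p} = \sqrt{\sqrt{\left(\frac{1}{5}\right)^{2} + \left(-175\right)^{2}} + \frac{27444}{5131}} = \sqrt{\sqrt{\frac{1}{25} + 30625} + \frac{27444}{5131}} = \sqrt{\sqrt{\frac{765626}{25}} + \frac{27444}{5131}} = \sqrt{\frac{\sqrt{765626}}{5} + \frac{27444}{5131}} = \sqrt{\frac{27444}{5131} + \frac{\sqrt{765626}}{5}}$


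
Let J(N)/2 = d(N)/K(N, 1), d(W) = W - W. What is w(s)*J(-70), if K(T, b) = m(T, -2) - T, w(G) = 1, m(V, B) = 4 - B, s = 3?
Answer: 0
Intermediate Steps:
K(T, b) = 6 - T (K(T, b) = (4 - 1*(-2)) - T = (4 + 2) - T = 6 - T)
d(W) = 0
J(N) = 0 (J(N) = 2*(0/(6 - N)) = 2*0 = 0)
w(s)*J(-70) = 1*0 = 0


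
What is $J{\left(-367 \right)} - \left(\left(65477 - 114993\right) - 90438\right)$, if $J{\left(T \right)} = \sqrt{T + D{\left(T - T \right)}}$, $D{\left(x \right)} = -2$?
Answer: $139954 + 3 i \sqrt{41} \approx 1.3995 \cdot 10^{5} + 19.209 i$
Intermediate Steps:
$J{\left(T \right)} = \sqrt{-2 + T}$ ($J{\left(T \right)} = \sqrt{T - 2} = \sqrt{-2 + T}$)
$J{\left(-367 \right)} - \left(\left(65477 - 114993\right) - 90438\right) = \sqrt{-2 - 367} - \left(\left(65477 - 114993\right) - 90438\right) = \sqrt{-369} - \left(-49516 - 90438\right) = 3 i \sqrt{41} - -139954 = 3 i \sqrt{41} + 139954 = 139954 + 3 i \sqrt{41}$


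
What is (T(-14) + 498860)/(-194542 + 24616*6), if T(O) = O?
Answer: -249423/23423 ≈ -10.649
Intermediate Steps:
(T(-14) + 498860)/(-194542 + 24616*6) = (-14 + 498860)/(-194542 + 24616*6) = 498846/(-194542 + 147696) = 498846/(-46846) = 498846*(-1/46846) = -249423/23423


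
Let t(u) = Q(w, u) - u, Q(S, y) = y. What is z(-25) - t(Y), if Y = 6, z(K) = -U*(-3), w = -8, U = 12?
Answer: 36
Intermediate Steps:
z(K) = 36 (z(K) = -12*(-3) = -1*(-36) = 36)
t(u) = 0 (t(u) = u - u = 0)
z(-25) - t(Y) = 36 - 1*0 = 36 + 0 = 36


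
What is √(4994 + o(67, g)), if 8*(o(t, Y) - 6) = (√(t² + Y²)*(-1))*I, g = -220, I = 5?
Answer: √(80000 - 10*√52889)/4 ≈ 69.687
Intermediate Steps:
o(t, Y) = 6 - 5*√(Y² + t²)/8 (o(t, Y) = 6 + ((√(t² + Y²)*(-1))*5)/8 = 6 + ((√(Y² + t²)*(-1))*5)/8 = 6 + (-√(Y² + t²)*5)/8 = 6 + (-5*√(Y² + t²))/8 = 6 - 5*√(Y² + t²)/8)
√(4994 + o(67, g)) = √(4994 + (6 - 5*√((-220)² + 67²)/8)) = √(4994 + (6 - 5*√(48400 + 4489)/8)) = √(4994 + (6 - 5*√52889/8)) = √(5000 - 5*√52889/8)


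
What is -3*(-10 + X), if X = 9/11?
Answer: 303/11 ≈ 27.545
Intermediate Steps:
X = 9/11 (X = 9*(1/11) = 9/11 ≈ 0.81818)
-3*(-10 + X) = -3*(-10 + 9/11) = -3*(-101/11) = 303/11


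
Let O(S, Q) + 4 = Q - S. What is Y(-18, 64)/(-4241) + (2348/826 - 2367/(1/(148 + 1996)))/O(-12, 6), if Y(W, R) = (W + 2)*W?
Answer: -4444380214133/12260731 ≈ -3.6249e+5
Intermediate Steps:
O(S, Q) = -4 + Q - S (O(S, Q) = -4 + (Q - S) = -4 + Q - S)
Y(W, R) = W*(2 + W) (Y(W, R) = (2 + W)*W = W*(2 + W))
Y(-18, 64)/(-4241) + (2348/826 - 2367/(1/(148 + 1996)))/O(-12, 6) = -18*(2 - 18)/(-4241) + (2348/826 - 2367/(1/(148 + 1996)))/(-4 + 6 - 1*(-12)) = -18*(-16)*(-1/4241) + (2348*(1/826) - 2367/(1/2144))/(-4 + 6 + 12) = 288*(-1/4241) + (1174/413 - 2367/1/2144)/14 = -288/4241 + (1174/413 - 2367*2144)*(1/14) = -288/4241 + (1174/413 - 5074848)*(1/14) = -288/4241 - 2095911050/413*1/14 = -288/4241 - 1047955525/2891 = -4444380214133/12260731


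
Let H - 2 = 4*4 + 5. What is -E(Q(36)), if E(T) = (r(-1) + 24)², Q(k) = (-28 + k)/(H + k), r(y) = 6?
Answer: -900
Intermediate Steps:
H = 23 (H = 2 + (4*4 + 5) = 2 + (16 + 5) = 2 + 21 = 23)
Q(k) = (-28 + k)/(23 + k)
E(T) = 900 (E(T) = (6 + 24)² = 30² = 900)
-E(Q(36)) = -1*900 = -900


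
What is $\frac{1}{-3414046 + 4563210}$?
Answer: $\frac{1}{1149164} \approx 8.702 \cdot 10^{-7}$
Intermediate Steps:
$\frac{1}{-3414046 + 4563210} = \frac{1}{1149164}$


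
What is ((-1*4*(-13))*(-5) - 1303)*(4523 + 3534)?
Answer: -12593091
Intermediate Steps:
((-1*4*(-13))*(-5) - 1303)*(4523 + 3534) = (-4*(-13)*(-5) - 1303)*8057 = (52*(-5) - 1303)*8057 = (-260 - 1303)*8057 = -1563*8057 = -12593091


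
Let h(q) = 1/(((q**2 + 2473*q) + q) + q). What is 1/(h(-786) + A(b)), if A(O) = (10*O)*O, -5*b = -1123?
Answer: 6637770/3348433696927 ≈ 1.9823e-6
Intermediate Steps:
b = 1123/5 (b = -1/5*(-1123) = 1123/5 ≈ 224.60)
h(q) = 1/(q**2 + 2475*q) (h(q) = 1/((q**2 + 2474*q) + q) = 1/(q**2 + 2475*q))
A(O) = 10*O**2
1/(h(-786) + A(b)) = 1/(1/((-786)*(2475 - 786)) + 10*(1123/5)**2) = 1/(-1/786/1689 + 10*(1261129/25)) = 1/(-1/786*1/1689 + 2522258/5) = 1/(-1/1327554 + 2522258/5) = 1/(3348433696927/6637770) = 6637770/3348433696927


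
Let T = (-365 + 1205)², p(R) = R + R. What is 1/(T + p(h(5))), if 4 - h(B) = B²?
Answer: 1/705558 ≈ 1.4173e-6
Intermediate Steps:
h(B) = 4 - B²
p(R) = 2*R
T = 705600 (T = 840² = 705600)
1/(T + p(h(5))) = 1/(705600 + 2*(4 - 1*5²)) = 1/(705600 + 2*(4 - 1*25)) = 1/(705600 + 2*(4 - 25)) = 1/(705600 + 2*(-21)) = 1/(705600 - 42) = 1/705558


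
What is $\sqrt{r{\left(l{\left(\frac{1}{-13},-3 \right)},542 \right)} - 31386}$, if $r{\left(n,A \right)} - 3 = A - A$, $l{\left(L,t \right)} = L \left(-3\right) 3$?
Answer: $3 i \sqrt{3487} \approx 177.15 i$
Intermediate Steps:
$l{\left(L,t \right)} = - 9 L$ ($l{\left(L,t \right)} = - 3 L 3 = - 9 L$)
$r{\left(n,A \right)} = 3$ ($r{\left(n,A \right)} = 3 + \left(A - A\right) = 3 + 0 = 3$)
$\sqrt{r{\left(l{\left(\frac{1}{-13},-3 \right)},542 \right)} - 31386} = \sqrt{3 - 31386} = \sqrt{-31383} = 3 i \sqrt{3487}$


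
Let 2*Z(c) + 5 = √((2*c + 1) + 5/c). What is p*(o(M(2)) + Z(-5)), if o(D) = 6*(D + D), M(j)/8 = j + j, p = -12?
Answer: -4578 - 6*I*√10 ≈ -4578.0 - 18.974*I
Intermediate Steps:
M(j) = 16*j (M(j) = 8*(j + j) = 8*(2*j) = 16*j)
o(D) = 12*D (o(D) = 6*(2*D) = 12*D)
Z(c) = -5/2 + √(1 + 2*c + 5/c)/2 (Z(c) = -5/2 + √((2*c + 1) + 5/c)/2 = -5/2 + √((1 + 2*c) + 5/c)/2 = -5/2 + √(1 + 2*c + 5/c)/2)
p*(o(M(2)) + Z(-5)) = -12*(12*(16*2) + (-5/2 + √((5 - 5*(1 + 2*(-5)))/(-5))/2)) = -12*(12*32 + (-5/2 + √(-(5 - 5*(1 - 10))/5)/2)) = -12*(384 + (-5/2 + √(-(5 - 5*(-9))/5)/2)) = -12*(384 + (-5/2 + √(-(5 + 45)/5)/2)) = -12*(384 + (-5/2 + √(-⅕*50)/2)) = -12*(384 + (-5/2 + √(-10)/2)) = -12*(384 + (-5/2 + (I*√10)/2)) = -12*(384 + (-5/2 + I*√10/2)) = -12*(763/2 + I*√10/2) = -4578 - 6*I*√10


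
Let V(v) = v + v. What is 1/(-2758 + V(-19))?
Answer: -1/2796 ≈ -0.00035765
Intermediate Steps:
V(v) = 2*v
1/(-2758 + V(-19)) = 1/(-2758 + 2*(-19)) = 1/(-2758 - 38) = 1/(-2796) = -1/2796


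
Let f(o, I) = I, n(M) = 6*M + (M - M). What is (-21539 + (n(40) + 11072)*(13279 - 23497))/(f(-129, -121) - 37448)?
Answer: 16515365/5367 ≈ 3077.2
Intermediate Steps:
n(M) = 6*M (n(M) = 6*M + 0 = 6*M)
(-21539 + (n(40) + 11072)*(13279 - 23497))/(f(-129, -121) - 37448) = (-21539 + (6*40 + 11072)*(13279 - 23497))/(-121 - 37448) = (-21539 + (240 + 11072)*(-10218))/(-37569) = (-21539 + 11312*(-10218))*(-1/37569) = (-21539 - 115586016)*(-1/37569) = -115607555*(-1/37569) = 16515365/5367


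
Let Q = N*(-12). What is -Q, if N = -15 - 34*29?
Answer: -12012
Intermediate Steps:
N = -1001 (N = -15 - 986 = -1001)
Q = 12012 (Q = -1001*(-12) = 12012)
-Q = -1*12012 = -12012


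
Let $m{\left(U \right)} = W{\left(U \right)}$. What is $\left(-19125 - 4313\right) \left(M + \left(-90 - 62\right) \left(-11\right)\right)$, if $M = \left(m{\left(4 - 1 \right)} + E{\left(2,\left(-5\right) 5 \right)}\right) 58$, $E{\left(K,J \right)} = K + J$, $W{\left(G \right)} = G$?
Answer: $-12000256$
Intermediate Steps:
$m{\left(U \right)} = U$
$E{\left(K,J \right)} = J + K$
$M = -1160$ ($M = \left(\left(4 - 1\right) + \left(\left(-5\right) 5 + 2\right)\right) 58 = \left(\left(4 - 1\right) + \left(-25 + 2\right)\right) 58 = \left(3 - 23\right) 58 = \left(-20\right) 58 = -1160$)
$\left(-19125 - 4313\right) \left(M + \left(-90 - 62\right) \left(-11\right)\right) = \left(-19125 - 4313\right) \left(-1160 + \left(-90 - 62\right) \left(-11\right)\right) = - 23438 \left(-1160 - -1672\right) = - 23438 \left(-1160 + 1672\right) = \left(-23438\right) 512 = -12000256$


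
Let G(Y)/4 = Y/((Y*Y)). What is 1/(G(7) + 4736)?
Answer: 7/33156 ≈ 0.00021112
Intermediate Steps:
G(Y) = 4/Y (G(Y) = 4*(Y/((Y*Y))) = 4*(Y/(Y**2)) = 4*(Y/Y**2) = 4/Y)
1/(G(7) + 4736) = 1/(4/7 + 4736) = 1/(33156/7) = 7/33156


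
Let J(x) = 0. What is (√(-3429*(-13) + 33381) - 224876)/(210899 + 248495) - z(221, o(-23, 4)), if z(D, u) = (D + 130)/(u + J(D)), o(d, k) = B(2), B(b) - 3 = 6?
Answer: -9070621/229697 + 3*√8662/459394 ≈ -39.489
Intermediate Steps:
B(b) = 9 (B(b) = 3 + 6 = 9)
o(d, k) = 9
z(D, u) = (130 + D)/u (z(D, u) = (D + 130)/(u + 0) = (130 + D)/u)
(√(-3429*(-13) + 33381) - 224876)/(210899 + 248495) - z(221, o(-23, 4)) = (√(-3429*(-13) + 33381) - 224876)/(210899 + 248495) - (130 + 221)/9 = (√(44577 + 33381) - 224876)/459394 - 351/9 = (√77958 - 224876)*(1/459394) - 1*39 = (3*√8662 - 224876)*(1/459394) - 39 = (-224876 + 3*√8662)*(1/459394) - 39 = (-112438/229697 + 3*√8662/459394) - 39 = -9070621/229697 + 3*√8662/459394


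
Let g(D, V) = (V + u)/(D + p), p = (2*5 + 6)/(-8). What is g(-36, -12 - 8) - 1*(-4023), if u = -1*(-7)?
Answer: 152887/38 ≈ 4023.3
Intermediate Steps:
u = 7
p = -2 (p = (10 + 6)*(-1/8) = 16*(-1/8) = -2)
g(D, V) = (7 + V)/(-2 + D) (g(D, V) = (V + 7)/(D - 2) = (7 + V)/(-2 + D))
g(-36, -12 - 8) - 1*(-4023) = (7 + (-12 - 8))/(-2 - 36) - 1*(-4023) = (7 - 20)/(-38) + 4023 = -1/38*(-13) + 4023 = 13/38 + 4023 = 152887/38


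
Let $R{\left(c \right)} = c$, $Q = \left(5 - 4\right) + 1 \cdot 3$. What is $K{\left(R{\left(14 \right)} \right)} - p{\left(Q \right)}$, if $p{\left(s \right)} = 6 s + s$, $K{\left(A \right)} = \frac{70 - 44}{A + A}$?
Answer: $- \frac{379}{14} \approx -27.071$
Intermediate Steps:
$Q = 4$ ($Q = 1 + 3 = 4$)
$K{\left(A \right)} = \frac{13}{A}$ ($K{\left(A \right)} = \frac{26}{2 A} = 26 \frac{1}{2 A} = \frac{13}{A}$)
$p{\left(s \right)} = 7 s$
$K{\left(R{\left(14 \right)} \right)} - p{\left(Q \right)} = \frac{13}{14} - 7 \cdot 4 = 13 \cdot \frac{1}{14} - 28 = \frac{13}{14} - 28 = - \frac{379}{14}$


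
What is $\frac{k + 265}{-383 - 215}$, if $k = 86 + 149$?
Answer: $- \frac{250}{299} \approx -0.83612$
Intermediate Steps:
$k = 235$
$\frac{k + 265}{-383 - 215} = \frac{235 + 265}{-383 - 215} = \frac{500}{-598} = 500 \left(- \frac{1}{598}\right) = - \frac{250}{299}$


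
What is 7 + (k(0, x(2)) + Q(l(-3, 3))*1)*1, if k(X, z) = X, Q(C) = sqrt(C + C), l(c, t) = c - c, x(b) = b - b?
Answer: 7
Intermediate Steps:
x(b) = 0
l(c, t) = 0
Q(C) = sqrt(2)*sqrt(C) (Q(C) = sqrt(2*C) = sqrt(2)*sqrt(C))
7 + (k(0, x(2)) + Q(l(-3, 3))*1)*1 = 7 + (0 + (sqrt(2)*sqrt(0))*1)*1 = 7 + (0 + (sqrt(2)*0)*1)*1 = 7 + (0 + 0*1)*1 = 7 + (0 + 0)*1 = 7 + 0*1 = 7 + 0 = 7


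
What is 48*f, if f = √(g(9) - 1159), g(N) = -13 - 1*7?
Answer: 144*I*√131 ≈ 1648.2*I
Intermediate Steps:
g(N) = -20 (g(N) = -13 - 7 = -20)
f = 3*I*√131 (f = √(-20 - 1159) = √(-1179) = 3*I*√131 ≈ 34.337*I)
48*f = 48*(3*I*√131) = 144*I*√131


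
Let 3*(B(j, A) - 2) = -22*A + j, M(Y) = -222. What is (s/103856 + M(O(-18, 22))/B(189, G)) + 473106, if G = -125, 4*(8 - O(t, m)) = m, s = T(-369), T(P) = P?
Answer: 144702200632719/305855920 ≈ 4.7311e+5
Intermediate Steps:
s = -369
O(t, m) = 8 - m/4
B(j, A) = 2 - 22*A/3 + j/3 (B(j, A) = 2 + (-22*A + j)/3 = 2 + (j - 22*A)/3 = 2 + (-22*A/3 + j/3) = 2 - 22*A/3 + j/3)
(s/103856 + M(O(-18, 22))/B(189, G)) + 473106 = (-369/103856 - 222/(2 - 22/3*(-125) + (⅓)*189)) + 473106 = (-369*1/103856 - 222/(2 + 2750/3 + 63)) + 473106 = (-369/103856 - 222/2945/3) + 473106 = (-369/103856 - 222*3/2945) + 473106 = (-369/103856 - 666/2945) + 473106 = -70254801/305855920 + 473106 = 144702200632719/305855920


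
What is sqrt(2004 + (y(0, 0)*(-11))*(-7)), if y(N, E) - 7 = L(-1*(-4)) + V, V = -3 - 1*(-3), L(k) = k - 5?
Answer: 3*sqrt(274) ≈ 49.659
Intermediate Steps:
L(k) = -5 + k
V = 0 (V = -3 + 3 = 0)
y(N, E) = 6 (y(N, E) = 7 + ((-5 - 1*(-4)) + 0) = 7 + ((-5 + 4) + 0) = 7 + (-1 + 0) = 7 - 1 = 6)
sqrt(2004 + (y(0, 0)*(-11))*(-7)) = sqrt(2004 + (6*(-11))*(-7)) = sqrt(2004 - 66*(-7)) = sqrt(2004 + 462) = sqrt(2466) = 3*sqrt(274)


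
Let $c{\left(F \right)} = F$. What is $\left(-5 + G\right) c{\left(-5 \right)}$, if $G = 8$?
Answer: $-15$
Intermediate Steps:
$\left(-5 + G\right) c{\left(-5 \right)} = \left(-5 + 8\right) \left(-5\right) = 3 \left(-5\right) = -15$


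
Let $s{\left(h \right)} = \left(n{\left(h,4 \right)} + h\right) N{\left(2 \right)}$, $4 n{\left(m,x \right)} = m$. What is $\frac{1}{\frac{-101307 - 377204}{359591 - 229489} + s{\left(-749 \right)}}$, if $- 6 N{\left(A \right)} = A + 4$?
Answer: $\frac{260204}{242658973} \approx 0.0010723$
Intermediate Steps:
$N{\left(A \right)} = - \frac{2}{3} - \frac{A}{6}$ ($N{\left(A \right)} = - \frac{A + 4}{6} = - \frac{4 + A}{6} = - \frac{2}{3} - \frac{A}{6}$)
$n{\left(m,x \right)} = \frac{m}{4}$
$s{\left(h \right)} = - \frac{5 h}{4}$ ($s{\left(h \right)} = \left(\frac{h}{4} + h\right) \left(- \frac{2}{3} - \frac{1}{3}\right) = \frac{5 h}{4} \left(- \frac{2}{3} - \frac{1}{3}\right) = \frac{5 h}{4} \left(-1\right) = - \frac{5 h}{4}$)
$\frac{1}{\frac{-101307 - 377204}{359591 - 229489} + s{\left(-749 \right)}} = \frac{1}{\frac{-101307 - 377204}{359591 - 229489} - - \frac{3745}{4}} = \frac{1}{- \frac{478511}{130102} + \frac{3745}{4}} = \frac{1}{\frac{242658973}{260204}} = \frac{260204}{242658973}$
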